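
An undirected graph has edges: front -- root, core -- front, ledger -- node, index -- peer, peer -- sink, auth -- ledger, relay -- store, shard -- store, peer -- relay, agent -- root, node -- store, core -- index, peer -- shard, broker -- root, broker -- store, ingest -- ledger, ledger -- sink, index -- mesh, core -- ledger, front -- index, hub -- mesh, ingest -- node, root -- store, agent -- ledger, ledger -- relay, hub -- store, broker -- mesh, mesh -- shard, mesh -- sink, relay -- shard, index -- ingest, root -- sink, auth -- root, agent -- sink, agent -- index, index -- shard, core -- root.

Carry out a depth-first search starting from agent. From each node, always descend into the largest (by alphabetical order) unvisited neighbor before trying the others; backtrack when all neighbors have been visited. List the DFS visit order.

agent -> sink -> root -> store -> shard -> relay -> peer -> index -> mesh -> hub -> broker -> ingest -> node -> ledger -> core -> front -> auth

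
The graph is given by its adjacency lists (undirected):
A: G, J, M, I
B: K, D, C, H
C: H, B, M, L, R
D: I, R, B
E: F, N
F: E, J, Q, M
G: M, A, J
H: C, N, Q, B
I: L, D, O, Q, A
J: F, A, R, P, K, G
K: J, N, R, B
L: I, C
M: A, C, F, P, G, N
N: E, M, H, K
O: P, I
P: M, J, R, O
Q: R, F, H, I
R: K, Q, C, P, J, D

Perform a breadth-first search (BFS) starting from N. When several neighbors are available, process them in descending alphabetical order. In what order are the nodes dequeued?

N → M → K → H → E → P → G → F → C → A → R → J → B → Q → O → L → I → D

Visit N; enqueue M, K, H, E → queue [M, K, H, E]
Visit M; enqueue P, G, F, C, A → queue [K, H, E, P, G, F, C, A]
Visit K; enqueue R, J, B → queue [H, E, P, G, F, C, A, R, J, B]
Visit H; enqueue Q → queue [E, P, G, F, C, A, R, J, B, Q]
Visit E → queue [P, G, F, C, A, R, J, B, Q]
Visit P; enqueue O → queue [G, F, C, A, R, J, B, Q, O]
Visit G → queue [F, C, A, R, J, B, Q, O]
Visit F → queue [C, A, R, J, B, Q, O]
Visit C; enqueue L → queue [A, R, J, B, Q, O, L]
Visit A; enqueue I → queue [R, J, B, Q, O, L, I]
Visit R; enqueue D → queue [J, B, Q, O, L, I, D]
Visit J → queue [B, Q, O, L, I, D]
Visit B → queue [Q, O, L, I, D]
Visit Q → queue [O, L, I, D]
Visit O → queue [L, I, D]
Visit L → queue [I, D]
Visit I → queue [D]
Visit D → queue []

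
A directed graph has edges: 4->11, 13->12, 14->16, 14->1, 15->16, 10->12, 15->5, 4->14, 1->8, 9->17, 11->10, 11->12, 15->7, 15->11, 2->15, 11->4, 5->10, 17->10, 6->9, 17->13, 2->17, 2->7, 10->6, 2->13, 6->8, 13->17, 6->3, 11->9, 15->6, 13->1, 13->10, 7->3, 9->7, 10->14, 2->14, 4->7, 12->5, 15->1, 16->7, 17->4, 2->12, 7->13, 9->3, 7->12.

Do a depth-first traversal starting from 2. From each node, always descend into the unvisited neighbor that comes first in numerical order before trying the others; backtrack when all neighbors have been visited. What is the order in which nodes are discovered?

2, 7, 3, 12, 5, 10, 6, 8, 9, 17, 4, 11, 14, 1, 16, 13, 15

Visit 2
2 → 7
7 → 3
7 → 12
12 → 5
5 → 10
10 → 6
6 → 8
6 → 9
9 → 17
17 → 4
4 → 11
4 → 14
14 → 1
14 → 16
17 → 13
2 → 15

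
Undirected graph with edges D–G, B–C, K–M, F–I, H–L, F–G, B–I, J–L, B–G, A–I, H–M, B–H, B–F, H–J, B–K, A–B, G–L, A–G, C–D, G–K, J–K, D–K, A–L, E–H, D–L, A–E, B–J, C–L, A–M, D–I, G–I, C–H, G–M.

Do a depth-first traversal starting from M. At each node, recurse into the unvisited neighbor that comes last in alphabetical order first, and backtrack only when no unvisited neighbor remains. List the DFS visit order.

M, K, J, L, H, E, A, I, G, F, B, C, D

Visit M
M → K
K → J
J → L
L → H
H → E
E → A
A → I
I → G
G → F
F → B
B → C
C → D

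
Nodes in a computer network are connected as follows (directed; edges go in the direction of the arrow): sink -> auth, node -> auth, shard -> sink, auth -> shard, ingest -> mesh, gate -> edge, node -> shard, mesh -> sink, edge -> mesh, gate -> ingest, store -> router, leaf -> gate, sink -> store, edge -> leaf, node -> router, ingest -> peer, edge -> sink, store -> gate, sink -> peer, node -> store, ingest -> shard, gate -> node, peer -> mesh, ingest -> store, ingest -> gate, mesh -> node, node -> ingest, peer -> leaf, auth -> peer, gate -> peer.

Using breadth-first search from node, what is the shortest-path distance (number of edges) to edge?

3

Level 0: node
Level 1: auth, ingest, router, shard, store
Level 2: gate, mesh, peer, sink
Level 3: edge, leaf
edge first appears at level 3.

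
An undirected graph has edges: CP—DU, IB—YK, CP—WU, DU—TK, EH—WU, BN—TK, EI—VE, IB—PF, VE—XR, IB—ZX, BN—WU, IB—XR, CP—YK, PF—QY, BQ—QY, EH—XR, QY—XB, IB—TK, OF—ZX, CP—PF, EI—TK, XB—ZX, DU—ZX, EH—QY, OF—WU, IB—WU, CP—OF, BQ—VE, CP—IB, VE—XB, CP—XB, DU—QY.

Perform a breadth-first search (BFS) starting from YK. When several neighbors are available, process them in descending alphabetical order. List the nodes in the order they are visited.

Visit YK; enqueue IB, CP → queue [IB, CP]
Visit IB; enqueue ZX, XR, WU, TK, PF → queue [CP, ZX, XR, WU, TK, PF]
Visit CP; enqueue XB, OF, DU → queue [ZX, XR, WU, TK, PF, XB, OF, DU]
Visit ZX → queue [XR, WU, TK, PF, XB, OF, DU]
Visit XR; enqueue VE, EH → queue [WU, TK, PF, XB, OF, DU, VE, EH]
Visit WU; enqueue BN → queue [TK, PF, XB, OF, DU, VE, EH, BN]
Visit TK; enqueue EI → queue [PF, XB, OF, DU, VE, EH, BN, EI]
Visit PF; enqueue QY → queue [XB, OF, DU, VE, EH, BN, EI, QY]
Visit XB → queue [OF, DU, VE, EH, BN, EI, QY]
Visit OF → queue [DU, VE, EH, BN, EI, QY]
Visit DU → queue [VE, EH, BN, EI, QY]
Visit VE; enqueue BQ → queue [EH, BN, EI, QY, BQ]
Visit EH → queue [BN, EI, QY, BQ]
Visit BN → queue [EI, QY, BQ]
Visit EI → queue [QY, BQ]
Visit QY → queue [BQ]
Visit BQ → queue []

YK IB CP ZX XR WU TK PF XB OF DU VE EH BN EI QY BQ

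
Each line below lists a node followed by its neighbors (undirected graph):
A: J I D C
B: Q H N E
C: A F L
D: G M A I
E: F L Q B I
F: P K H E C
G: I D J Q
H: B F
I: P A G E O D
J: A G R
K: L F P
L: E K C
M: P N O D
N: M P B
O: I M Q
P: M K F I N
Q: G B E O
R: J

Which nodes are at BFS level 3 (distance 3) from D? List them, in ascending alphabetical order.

B, F, K, L, R

Level 0: D
Level 1: A, G, I, M
Level 2: C, E, J, N, O, P, Q
Level 3: B, F, K, L, R
Level 4: H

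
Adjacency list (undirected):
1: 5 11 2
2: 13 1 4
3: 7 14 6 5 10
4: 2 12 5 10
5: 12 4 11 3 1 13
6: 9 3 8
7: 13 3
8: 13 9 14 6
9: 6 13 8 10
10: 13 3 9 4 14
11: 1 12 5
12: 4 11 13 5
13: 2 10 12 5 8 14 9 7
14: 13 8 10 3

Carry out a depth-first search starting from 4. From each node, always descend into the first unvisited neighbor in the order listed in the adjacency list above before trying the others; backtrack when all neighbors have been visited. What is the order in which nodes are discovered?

4, 2, 13, 10, 3, 7, 14, 8, 9, 6, 5, 12, 11, 1

Visit 4
4 → 2
2 → 13
13 → 10
10 → 3
3 → 7
3 → 14
14 → 8
8 → 9
9 → 6
3 → 5
5 → 12
12 → 11
11 → 1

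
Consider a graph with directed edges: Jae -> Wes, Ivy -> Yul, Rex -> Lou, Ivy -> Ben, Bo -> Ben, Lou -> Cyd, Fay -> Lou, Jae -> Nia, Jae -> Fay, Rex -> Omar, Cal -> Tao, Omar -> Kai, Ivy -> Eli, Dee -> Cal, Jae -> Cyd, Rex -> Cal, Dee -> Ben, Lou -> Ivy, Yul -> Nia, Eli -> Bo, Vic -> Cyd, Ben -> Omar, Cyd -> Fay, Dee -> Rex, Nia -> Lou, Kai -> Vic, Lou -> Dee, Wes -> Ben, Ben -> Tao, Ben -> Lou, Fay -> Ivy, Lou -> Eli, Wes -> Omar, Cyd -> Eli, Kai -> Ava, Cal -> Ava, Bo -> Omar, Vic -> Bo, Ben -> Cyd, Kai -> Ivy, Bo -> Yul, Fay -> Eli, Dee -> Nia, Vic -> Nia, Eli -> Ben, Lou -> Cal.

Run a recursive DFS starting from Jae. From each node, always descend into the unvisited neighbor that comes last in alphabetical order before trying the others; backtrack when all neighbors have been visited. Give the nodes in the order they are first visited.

Visit Jae
Jae → Wes
Wes → Omar
Omar → Kai
Kai → Vic
Vic → Nia
Nia → Lou
Lou → Ivy
Ivy → Yul
Ivy → Eli
Eli → Bo
Bo → Ben
Ben → Tao
Ben → Cyd
Cyd → Fay
Lou → Dee
Dee → Rex
Rex → Cal
Cal → Ava

Jae, Wes, Omar, Kai, Vic, Nia, Lou, Ivy, Yul, Eli, Bo, Ben, Tao, Cyd, Fay, Dee, Rex, Cal, Ava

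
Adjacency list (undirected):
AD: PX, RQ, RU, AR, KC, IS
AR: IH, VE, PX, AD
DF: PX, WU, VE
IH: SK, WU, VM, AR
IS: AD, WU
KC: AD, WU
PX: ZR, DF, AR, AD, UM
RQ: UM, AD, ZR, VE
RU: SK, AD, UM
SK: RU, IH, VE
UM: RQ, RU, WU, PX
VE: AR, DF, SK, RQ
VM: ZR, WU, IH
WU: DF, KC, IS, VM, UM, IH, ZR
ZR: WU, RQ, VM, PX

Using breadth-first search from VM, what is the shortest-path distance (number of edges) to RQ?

Level 0: VM
Level 1: IH, WU, ZR
Level 2: AR, DF, IS, KC, PX, RQ, SK, UM
Level 3: AD, RU, VE
RQ first appears at level 2.

2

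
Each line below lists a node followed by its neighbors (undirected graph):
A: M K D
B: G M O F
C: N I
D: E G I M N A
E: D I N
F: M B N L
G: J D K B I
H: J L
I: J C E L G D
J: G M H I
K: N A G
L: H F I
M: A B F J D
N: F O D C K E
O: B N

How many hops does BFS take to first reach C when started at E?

Level 0: E
Level 1: D, I, N
Level 2: A, C, F, G, J, K, L, M, O
Level 3: B, H
C first appears at level 2.

2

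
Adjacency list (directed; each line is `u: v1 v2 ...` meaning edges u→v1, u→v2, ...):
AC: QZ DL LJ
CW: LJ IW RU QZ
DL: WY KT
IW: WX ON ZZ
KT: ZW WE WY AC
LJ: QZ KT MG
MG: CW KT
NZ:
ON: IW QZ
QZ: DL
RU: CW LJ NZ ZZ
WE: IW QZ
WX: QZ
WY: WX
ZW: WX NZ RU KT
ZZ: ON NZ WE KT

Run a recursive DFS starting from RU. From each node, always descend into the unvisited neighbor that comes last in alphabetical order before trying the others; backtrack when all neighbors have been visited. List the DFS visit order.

RU ZZ WE QZ DL WY WX KT ZW NZ AC LJ MG CW IW ON

Visit RU
RU → ZZ
ZZ → WE
WE → QZ
QZ → DL
DL → WY
WY → WX
DL → KT
KT → ZW
ZW → NZ
KT → AC
AC → LJ
LJ → MG
MG → CW
CW → IW
IW → ON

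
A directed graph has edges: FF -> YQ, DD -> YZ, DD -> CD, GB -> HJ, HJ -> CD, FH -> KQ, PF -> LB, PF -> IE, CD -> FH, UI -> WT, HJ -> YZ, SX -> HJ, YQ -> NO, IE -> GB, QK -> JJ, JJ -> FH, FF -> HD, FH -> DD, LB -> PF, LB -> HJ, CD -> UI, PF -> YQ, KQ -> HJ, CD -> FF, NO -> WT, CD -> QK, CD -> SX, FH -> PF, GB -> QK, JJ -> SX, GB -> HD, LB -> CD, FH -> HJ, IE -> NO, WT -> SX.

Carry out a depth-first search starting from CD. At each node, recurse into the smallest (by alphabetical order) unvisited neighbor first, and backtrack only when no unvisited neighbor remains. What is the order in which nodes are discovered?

Visit CD
CD → FF
FF → HD
FF → YQ
YQ → NO
NO → WT
WT → SX
SX → HJ
HJ → YZ
CD → FH
FH → DD
FH → KQ
FH → PF
PF → IE
IE → GB
GB → QK
QK → JJ
PF → LB
CD → UI

CD FF HD YQ NO WT SX HJ YZ FH DD KQ PF IE GB QK JJ LB UI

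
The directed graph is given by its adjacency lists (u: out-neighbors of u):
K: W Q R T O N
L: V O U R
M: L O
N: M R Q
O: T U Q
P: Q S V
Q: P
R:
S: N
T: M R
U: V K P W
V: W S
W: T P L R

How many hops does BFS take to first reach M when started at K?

2

Level 0: K
Level 1: N, O, Q, R, T, W
Level 2: L, M, P, U
Level 3: S, V
M first appears at level 2.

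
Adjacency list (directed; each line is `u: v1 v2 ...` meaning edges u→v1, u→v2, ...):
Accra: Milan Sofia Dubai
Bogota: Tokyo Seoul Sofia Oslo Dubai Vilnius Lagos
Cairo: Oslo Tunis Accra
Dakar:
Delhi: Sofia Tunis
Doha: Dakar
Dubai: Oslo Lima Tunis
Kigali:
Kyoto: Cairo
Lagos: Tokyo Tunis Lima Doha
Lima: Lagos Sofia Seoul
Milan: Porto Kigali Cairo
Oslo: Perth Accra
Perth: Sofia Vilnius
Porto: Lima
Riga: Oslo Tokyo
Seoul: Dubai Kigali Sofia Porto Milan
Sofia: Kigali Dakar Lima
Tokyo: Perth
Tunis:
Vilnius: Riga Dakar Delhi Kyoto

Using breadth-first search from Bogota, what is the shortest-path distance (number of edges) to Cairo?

Level 0: Bogota
Level 1: Dubai, Lagos, Oslo, Seoul, Sofia, Tokyo, Vilnius
Level 2: Accra, Dakar, Delhi, Doha, Kigali, Kyoto, Lima, Milan, Perth, Porto, Riga, Tunis
Level 3: Cairo
Cairo first appears at level 3.

3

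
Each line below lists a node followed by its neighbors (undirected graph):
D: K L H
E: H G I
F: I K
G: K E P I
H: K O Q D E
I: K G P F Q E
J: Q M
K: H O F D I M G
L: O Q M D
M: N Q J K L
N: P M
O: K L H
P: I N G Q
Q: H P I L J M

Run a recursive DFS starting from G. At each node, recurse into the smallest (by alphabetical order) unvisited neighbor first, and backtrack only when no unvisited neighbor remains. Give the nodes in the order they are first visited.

G -> E -> H -> D -> K -> F -> I -> P -> N -> M -> J -> Q -> L -> O

Visit G
G → E
E → H
H → D
D → K
K → F
F → I
I → P
P → N
N → M
M → J
J → Q
Q → L
L → O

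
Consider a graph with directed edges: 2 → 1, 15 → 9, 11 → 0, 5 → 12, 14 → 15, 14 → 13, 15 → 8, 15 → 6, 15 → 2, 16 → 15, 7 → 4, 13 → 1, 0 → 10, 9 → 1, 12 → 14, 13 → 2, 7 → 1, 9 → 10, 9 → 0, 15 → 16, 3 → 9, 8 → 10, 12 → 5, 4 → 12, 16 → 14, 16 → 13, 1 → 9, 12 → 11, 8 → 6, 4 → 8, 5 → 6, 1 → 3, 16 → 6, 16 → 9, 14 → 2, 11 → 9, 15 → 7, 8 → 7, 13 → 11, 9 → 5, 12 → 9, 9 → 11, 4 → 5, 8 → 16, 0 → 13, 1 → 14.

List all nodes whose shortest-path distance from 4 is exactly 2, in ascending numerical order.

6, 7, 9, 10, 11, 14, 16

Level 0: 4
Level 1: 5, 8, 12
Level 2: 6, 7, 9, 10, 11, 14, 16
Level 3: 0, 1, 2, 13, 15
Level 4: 3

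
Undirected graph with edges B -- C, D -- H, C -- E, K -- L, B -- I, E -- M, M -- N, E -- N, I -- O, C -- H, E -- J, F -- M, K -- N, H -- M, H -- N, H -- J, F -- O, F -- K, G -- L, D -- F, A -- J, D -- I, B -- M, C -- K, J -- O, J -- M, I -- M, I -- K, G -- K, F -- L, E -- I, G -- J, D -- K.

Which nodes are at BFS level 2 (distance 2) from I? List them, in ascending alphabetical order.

C, F, G, H, J, L, N

Level 0: I
Level 1: B, D, E, K, M, O
Level 2: C, F, G, H, J, L, N
Level 3: A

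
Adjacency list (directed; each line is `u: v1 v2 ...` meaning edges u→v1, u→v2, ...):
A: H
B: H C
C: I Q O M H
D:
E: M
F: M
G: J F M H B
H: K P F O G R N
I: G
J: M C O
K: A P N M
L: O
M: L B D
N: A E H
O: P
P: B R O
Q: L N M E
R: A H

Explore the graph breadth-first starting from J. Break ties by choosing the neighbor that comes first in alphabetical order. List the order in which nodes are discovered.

Visit J; enqueue C, M, O → queue [C, M, O]
Visit C; enqueue H, I, Q → queue [M, O, H, I, Q]
Visit M; enqueue B, D, L → queue [O, H, I, Q, B, D, L]
Visit O; enqueue P → queue [H, I, Q, B, D, L, P]
Visit H; enqueue F, G, K, N, R → queue [I, Q, B, D, L, P, F, G, K, N, R]
Visit I → queue [Q, B, D, L, P, F, G, K, N, R]
Visit Q; enqueue E → queue [B, D, L, P, F, G, K, N, R, E]
Visit B → queue [D, L, P, F, G, K, N, R, E]
Visit D → queue [L, P, F, G, K, N, R, E]
Visit L → queue [P, F, G, K, N, R, E]
Visit P → queue [F, G, K, N, R, E]
Visit F → queue [G, K, N, R, E]
Visit G → queue [K, N, R, E]
Visit K; enqueue A → queue [N, R, E, A]
Visit N → queue [R, E, A]
Visit R → queue [E, A]
Visit E → queue [A]
Visit A → queue []

J -> C -> M -> O -> H -> I -> Q -> B -> D -> L -> P -> F -> G -> K -> N -> R -> E -> A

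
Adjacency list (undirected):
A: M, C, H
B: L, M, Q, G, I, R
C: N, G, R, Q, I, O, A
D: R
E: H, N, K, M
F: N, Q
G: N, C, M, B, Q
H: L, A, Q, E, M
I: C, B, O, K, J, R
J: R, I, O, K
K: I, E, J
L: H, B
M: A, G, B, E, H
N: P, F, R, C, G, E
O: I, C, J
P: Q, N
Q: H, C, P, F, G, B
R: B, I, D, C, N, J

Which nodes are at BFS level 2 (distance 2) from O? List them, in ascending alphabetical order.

A, B, G, K, N, Q, R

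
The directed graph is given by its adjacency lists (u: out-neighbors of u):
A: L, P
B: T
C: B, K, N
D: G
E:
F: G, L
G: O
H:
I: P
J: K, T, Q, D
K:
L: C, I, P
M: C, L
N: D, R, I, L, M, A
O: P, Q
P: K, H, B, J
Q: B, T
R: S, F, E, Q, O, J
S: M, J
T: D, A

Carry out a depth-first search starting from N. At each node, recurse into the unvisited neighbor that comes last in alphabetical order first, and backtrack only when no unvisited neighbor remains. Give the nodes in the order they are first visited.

N -> R -> S -> M -> L -> P -> K -> J -> T -> D -> G -> O -> Q -> B -> A -> H -> I -> C -> F -> E

Visit N
N → R
R → S
S → M
M → L
L → P
P → K
P → J
J → T
T → D
D → G
G → O
O → Q
Q → B
T → A
P → H
L → I
L → C
R → F
R → E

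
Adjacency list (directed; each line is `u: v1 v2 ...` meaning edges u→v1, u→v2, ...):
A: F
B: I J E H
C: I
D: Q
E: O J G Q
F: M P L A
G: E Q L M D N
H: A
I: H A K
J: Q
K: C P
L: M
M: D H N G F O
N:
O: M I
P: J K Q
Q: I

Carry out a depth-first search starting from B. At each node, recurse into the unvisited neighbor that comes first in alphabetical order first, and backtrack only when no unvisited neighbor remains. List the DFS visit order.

Visit B
B → E
E → G
G → D
D → Q
Q → I
I → A
A → F
F → L
L → M
M → H
M → N
M → O
F → P
P → J
P → K
K → C

B, E, G, D, Q, I, A, F, L, M, H, N, O, P, J, K, C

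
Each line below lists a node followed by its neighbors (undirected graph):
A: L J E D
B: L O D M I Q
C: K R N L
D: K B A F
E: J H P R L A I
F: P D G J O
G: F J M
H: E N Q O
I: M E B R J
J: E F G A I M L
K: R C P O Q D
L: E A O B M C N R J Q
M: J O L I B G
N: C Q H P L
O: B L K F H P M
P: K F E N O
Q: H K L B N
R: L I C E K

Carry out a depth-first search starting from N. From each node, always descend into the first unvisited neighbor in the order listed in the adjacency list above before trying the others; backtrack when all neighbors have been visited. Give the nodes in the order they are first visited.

N C K R L E J F P O B D A M I G Q H

Visit N
N → C
C → K
K → R
R → L
L → E
E → J
J → F
F → P
P → O
O → B
B → D
D → A
B → M
M → I
M → G
B → Q
Q → H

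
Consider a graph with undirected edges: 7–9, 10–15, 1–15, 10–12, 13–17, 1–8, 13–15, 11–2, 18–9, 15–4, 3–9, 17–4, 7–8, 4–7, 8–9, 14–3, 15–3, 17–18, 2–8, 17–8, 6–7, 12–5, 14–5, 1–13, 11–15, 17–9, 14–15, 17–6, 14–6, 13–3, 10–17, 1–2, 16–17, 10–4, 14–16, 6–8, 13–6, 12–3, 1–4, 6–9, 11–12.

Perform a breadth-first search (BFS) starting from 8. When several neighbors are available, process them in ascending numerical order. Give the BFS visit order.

8 1 2 6 7 9 17 4 13 15 11 14 3 18 10 16 12 5

Visit 8; enqueue 1, 2, 6, 7, 9, 17 → queue [1, 2, 6, 7, 9, 17]
Visit 1; enqueue 4, 13, 15 → queue [2, 6, 7, 9, 17, 4, 13, 15]
Visit 2; enqueue 11 → queue [6, 7, 9, 17, 4, 13, 15, 11]
Visit 6; enqueue 14 → queue [7, 9, 17, 4, 13, 15, 11, 14]
Visit 7 → queue [9, 17, 4, 13, 15, 11, 14]
Visit 9; enqueue 3, 18 → queue [17, 4, 13, 15, 11, 14, 3, 18]
Visit 17; enqueue 10, 16 → queue [4, 13, 15, 11, 14, 3, 18, 10, 16]
Visit 4 → queue [13, 15, 11, 14, 3, 18, 10, 16]
Visit 13 → queue [15, 11, 14, 3, 18, 10, 16]
Visit 15 → queue [11, 14, 3, 18, 10, 16]
Visit 11; enqueue 12 → queue [14, 3, 18, 10, 16, 12]
Visit 14; enqueue 5 → queue [3, 18, 10, 16, 12, 5]
Visit 3 → queue [18, 10, 16, 12, 5]
Visit 18 → queue [10, 16, 12, 5]
Visit 10 → queue [16, 12, 5]
Visit 16 → queue [12, 5]
Visit 12 → queue [5]
Visit 5 → queue []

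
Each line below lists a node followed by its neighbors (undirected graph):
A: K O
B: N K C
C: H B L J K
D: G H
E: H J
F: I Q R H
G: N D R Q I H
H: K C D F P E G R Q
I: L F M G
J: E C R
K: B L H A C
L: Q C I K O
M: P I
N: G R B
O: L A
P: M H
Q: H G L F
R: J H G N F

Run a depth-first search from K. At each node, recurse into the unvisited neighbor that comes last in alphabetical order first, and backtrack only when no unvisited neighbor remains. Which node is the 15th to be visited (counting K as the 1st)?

J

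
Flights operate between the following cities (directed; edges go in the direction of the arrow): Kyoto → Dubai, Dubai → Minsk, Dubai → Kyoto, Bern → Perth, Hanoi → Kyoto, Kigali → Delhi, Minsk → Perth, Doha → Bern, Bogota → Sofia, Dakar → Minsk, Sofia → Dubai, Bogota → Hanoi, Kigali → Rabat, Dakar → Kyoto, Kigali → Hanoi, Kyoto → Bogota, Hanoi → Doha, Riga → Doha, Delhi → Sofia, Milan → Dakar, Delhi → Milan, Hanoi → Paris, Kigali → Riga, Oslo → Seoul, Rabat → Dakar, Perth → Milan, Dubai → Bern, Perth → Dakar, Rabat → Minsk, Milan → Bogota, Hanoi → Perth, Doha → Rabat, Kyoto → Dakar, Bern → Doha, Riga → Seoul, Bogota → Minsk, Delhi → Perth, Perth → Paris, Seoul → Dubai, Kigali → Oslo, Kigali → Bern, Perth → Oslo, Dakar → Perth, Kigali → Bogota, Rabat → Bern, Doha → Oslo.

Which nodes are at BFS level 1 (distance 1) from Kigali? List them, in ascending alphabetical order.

Bern, Bogota, Delhi, Hanoi, Oslo, Rabat, Riga

Level 0: Kigali
Level 1: Bern, Bogota, Delhi, Hanoi, Oslo, Rabat, Riga
Level 2: Dakar, Doha, Kyoto, Milan, Minsk, Paris, Perth, Seoul, Sofia
Level 3: Dubai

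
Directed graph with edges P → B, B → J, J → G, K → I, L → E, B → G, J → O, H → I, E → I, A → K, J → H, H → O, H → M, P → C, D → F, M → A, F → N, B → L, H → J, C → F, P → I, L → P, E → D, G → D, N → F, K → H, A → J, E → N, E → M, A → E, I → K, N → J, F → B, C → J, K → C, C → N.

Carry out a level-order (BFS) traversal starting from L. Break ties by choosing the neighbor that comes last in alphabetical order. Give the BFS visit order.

L -> P -> E -> I -> C -> B -> N -> M -> D -> K -> J -> F -> G -> A -> H -> O

Visit L; enqueue P, E → queue [P, E]
Visit P; enqueue I, C, B → queue [E, I, C, B]
Visit E; enqueue N, M, D → queue [I, C, B, N, M, D]
Visit I; enqueue K → queue [C, B, N, M, D, K]
Visit C; enqueue J, F → queue [B, N, M, D, K, J, F]
Visit B; enqueue G → queue [N, M, D, K, J, F, G]
Visit N → queue [M, D, K, J, F, G]
Visit M; enqueue A → queue [D, K, J, F, G, A]
Visit D → queue [K, J, F, G, A]
Visit K; enqueue H → queue [J, F, G, A, H]
Visit J; enqueue O → queue [F, G, A, H, O]
Visit F → queue [G, A, H, O]
Visit G → queue [A, H, O]
Visit A → queue [H, O]
Visit H → queue [O]
Visit O → queue []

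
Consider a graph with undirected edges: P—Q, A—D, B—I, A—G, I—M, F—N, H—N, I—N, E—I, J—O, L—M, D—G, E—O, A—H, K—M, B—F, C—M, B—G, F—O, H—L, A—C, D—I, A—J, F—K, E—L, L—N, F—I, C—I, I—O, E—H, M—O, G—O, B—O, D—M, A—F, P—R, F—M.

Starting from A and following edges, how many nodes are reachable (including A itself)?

15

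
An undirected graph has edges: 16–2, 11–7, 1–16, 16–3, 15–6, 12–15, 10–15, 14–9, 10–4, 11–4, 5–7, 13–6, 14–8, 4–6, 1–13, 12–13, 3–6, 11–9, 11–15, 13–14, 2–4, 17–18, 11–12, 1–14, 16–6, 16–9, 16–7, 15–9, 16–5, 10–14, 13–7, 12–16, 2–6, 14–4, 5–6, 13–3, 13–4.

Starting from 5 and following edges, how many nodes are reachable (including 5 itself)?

16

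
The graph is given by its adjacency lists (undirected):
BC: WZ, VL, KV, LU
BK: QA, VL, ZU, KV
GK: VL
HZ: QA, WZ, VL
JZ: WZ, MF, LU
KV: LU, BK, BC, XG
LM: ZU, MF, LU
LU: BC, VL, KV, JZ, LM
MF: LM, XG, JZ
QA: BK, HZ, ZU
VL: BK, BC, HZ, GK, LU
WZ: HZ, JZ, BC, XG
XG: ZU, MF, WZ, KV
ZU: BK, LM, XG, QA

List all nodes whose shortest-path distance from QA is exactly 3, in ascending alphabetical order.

Level 0: QA
Level 1: BK, HZ, ZU
Level 2: KV, LM, VL, WZ, XG
Level 3: BC, GK, JZ, LU, MF

BC, GK, JZ, LU, MF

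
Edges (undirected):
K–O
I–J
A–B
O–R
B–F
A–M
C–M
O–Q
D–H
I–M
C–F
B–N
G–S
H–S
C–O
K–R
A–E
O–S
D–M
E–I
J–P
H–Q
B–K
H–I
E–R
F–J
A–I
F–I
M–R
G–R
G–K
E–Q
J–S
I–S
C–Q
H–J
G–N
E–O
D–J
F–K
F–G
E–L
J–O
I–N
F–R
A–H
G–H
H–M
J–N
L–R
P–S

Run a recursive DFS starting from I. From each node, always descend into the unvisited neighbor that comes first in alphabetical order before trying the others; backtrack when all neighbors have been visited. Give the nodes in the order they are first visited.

Visit I
I → A
A → B
B → F
F → C
C → M
M → D
D → H
H → G
G → K
K → O
O → E
E → L
L → R
E → Q
O → J
J → N
J → P
P → S

I -> A -> B -> F -> C -> M -> D -> H -> G -> K -> O -> E -> L -> R -> Q -> J -> N -> P -> S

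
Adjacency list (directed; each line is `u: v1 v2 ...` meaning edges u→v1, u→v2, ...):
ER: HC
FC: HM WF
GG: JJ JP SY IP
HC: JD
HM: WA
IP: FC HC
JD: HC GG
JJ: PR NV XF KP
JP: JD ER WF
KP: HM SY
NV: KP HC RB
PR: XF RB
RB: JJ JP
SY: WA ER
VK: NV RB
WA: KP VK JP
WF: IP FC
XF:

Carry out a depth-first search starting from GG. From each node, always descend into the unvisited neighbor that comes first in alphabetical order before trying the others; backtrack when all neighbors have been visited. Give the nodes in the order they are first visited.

GG → IP → FC → HM → WA → JP → ER → HC → JD → WF → KP → SY → VK → NV → RB → JJ → PR → XF

Visit GG
GG → IP
IP → FC
FC → HM
HM → WA
WA → JP
JP → ER
ER → HC
HC → JD
JP → WF
WA → KP
KP → SY
WA → VK
VK → NV
NV → RB
RB → JJ
JJ → PR
PR → XF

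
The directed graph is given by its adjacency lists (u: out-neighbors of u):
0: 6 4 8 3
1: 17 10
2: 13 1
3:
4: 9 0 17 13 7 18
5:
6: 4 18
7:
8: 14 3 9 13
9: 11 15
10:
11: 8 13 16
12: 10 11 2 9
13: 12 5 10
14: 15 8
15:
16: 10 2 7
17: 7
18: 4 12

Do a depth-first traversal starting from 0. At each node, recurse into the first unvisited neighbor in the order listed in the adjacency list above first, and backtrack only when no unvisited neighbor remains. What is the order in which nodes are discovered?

0 → 6 → 4 → 9 → 11 → 8 → 14 → 15 → 3 → 13 → 12 → 10 → 2 → 1 → 17 → 7 → 5 → 16 → 18

Visit 0
0 → 6
6 → 4
4 → 9
9 → 11
11 → 8
8 → 14
14 → 15
8 → 3
8 → 13
13 → 12
12 → 10
12 → 2
2 → 1
1 → 17
17 → 7
13 → 5
11 → 16
4 → 18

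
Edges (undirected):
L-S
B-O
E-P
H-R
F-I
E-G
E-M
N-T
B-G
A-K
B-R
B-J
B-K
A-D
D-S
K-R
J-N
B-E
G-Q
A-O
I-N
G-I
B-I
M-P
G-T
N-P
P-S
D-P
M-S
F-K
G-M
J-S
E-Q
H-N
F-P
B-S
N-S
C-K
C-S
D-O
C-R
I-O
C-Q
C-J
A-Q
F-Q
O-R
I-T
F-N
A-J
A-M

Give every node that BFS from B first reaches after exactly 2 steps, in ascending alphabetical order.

A, C, D, F, H, L, M, N, P, Q, T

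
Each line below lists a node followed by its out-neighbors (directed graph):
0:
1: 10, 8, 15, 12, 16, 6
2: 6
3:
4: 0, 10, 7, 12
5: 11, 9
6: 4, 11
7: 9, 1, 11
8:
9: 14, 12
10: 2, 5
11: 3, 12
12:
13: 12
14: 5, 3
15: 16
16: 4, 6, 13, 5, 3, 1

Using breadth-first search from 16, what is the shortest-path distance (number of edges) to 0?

2

Level 0: 16
Level 1: 1, 3, 4, 5, 6, 13
Level 2: 0, 7, 8, 9, 10, 11, 12, 15
Level 3: 2, 14
0 first appears at level 2.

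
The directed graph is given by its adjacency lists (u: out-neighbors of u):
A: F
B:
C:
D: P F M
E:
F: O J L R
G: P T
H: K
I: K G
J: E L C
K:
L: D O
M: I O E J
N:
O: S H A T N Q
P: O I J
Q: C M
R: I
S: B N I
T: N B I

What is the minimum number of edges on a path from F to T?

2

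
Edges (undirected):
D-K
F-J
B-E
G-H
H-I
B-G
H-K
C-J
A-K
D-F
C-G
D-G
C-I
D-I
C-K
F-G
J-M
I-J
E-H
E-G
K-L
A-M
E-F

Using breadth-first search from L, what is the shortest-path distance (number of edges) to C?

Level 0: L
Level 1: K
Level 2: A, C, D, H
Level 3: E, F, G, I, J, M
Level 4: B
C first appears at level 2.

2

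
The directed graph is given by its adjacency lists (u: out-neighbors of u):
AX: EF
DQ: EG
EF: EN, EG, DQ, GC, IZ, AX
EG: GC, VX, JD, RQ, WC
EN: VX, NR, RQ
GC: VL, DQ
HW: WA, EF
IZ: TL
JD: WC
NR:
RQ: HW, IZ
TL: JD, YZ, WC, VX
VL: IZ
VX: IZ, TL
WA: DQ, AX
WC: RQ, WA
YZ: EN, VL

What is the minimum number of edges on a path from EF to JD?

2

Level 0: EF
Level 1: AX, DQ, EG, EN, GC, IZ
Level 2: JD, NR, RQ, TL, VL, VX, WC
Level 3: HW, WA, YZ
JD first appears at level 2.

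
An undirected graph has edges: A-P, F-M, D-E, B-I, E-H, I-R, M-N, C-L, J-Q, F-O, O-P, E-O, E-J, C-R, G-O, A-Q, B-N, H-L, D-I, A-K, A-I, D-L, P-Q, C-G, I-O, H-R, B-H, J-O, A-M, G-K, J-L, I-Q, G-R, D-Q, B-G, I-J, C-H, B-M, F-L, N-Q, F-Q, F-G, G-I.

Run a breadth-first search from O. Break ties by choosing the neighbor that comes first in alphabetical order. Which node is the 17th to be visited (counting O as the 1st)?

A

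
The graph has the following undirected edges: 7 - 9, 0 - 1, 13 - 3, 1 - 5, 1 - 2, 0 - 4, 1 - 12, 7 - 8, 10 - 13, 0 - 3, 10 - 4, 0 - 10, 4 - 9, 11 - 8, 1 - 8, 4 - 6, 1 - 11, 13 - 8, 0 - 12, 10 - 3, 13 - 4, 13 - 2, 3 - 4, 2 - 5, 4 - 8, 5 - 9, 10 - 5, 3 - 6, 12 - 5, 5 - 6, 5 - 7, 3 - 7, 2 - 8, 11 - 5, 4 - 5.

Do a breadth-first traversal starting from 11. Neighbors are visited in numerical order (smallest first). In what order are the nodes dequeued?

Visit 11; enqueue 1, 5, 8 → queue [1, 5, 8]
Visit 1; enqueue 0, 2, 12 → queue [5, 8, 0, 2, 12]
Visit 5; enqueue 4, 6, 7, 9, 10 → queue [8, 0, 2, 12, 4, 6, 7, 9, 10]
Visit 8; enqueue 13 → queue [0, 2, 12, 4, 6, 7, 9, 10, 13]
Visit 0; enqueue 3 → queue [2, 12, 4, 6, 7, 9, 10, 13, 3]
Visit 2 → queue [12, 4, 6, 7, 9, 10, 13, 3]
Visit 12 → queue [4, 6, 7, 9, 10, 13, 3]
Visit 4 → queue [6, 7, 9, 10, 13, 3]
Visit 6 → queue [7, 9, 10, 13, 3]
Visit 7 → queue [9, 10, 13, 3]
Visit 9 → queue [10, 13, 3]
Visit 10 → queue [13, 3]
Visit 13 → queue [3]
Visit 3 → queue []

11 → 1 → 5 → 8 → 0 → 2 → 12 → 4 → 6 → 7 → 9 → 10 → 13 → 3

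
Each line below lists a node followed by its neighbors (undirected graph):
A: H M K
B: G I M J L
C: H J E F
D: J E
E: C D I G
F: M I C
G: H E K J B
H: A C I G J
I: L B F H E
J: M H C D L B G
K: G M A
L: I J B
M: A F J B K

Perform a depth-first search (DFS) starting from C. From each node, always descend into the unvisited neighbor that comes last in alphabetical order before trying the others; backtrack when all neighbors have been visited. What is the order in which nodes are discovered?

Visit C
C → J
J → M
M → K
K → G
G → H
H → I
I → L
L → B
I → F
I → E
E → D
H → A

C → J → M → K → G → H → I → L → B → F → E → D → A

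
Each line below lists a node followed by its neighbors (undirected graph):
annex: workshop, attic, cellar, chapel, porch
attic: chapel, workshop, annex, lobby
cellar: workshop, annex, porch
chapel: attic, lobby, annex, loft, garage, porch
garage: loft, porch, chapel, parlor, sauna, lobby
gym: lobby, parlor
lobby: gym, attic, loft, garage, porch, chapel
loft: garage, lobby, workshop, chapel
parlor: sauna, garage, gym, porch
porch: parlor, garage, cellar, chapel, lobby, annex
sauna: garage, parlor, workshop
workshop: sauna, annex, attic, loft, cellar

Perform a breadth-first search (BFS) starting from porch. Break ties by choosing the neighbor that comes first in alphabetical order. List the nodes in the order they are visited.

Visit porch; enqueue annex, cellar, chapel, garage, lobby, parlor → queue [annex, cellar, chapel, garage, lobby, parlor]
Visit annex; enqueue attic, workshop → queue [cellar, chapel, garage, lobby, parlor, attic, workshop]
Visit cellar → queue [chapel, garage, lobby, parlor, attic, workshop]
Visit chapel; enqueue loft → queue [garage, lobby, parlor, attic, workshop, loft]
Visit garage; enqueue sauna → queue [lobby, parlor, attic, workshop, loft, sauna]
Visit lobby; enqueue gym → queue [parlor, attic, workshop, loft, sauna, gym]
Visit parlor → queue [attic, workshop, loft, sauna, gym]
Visit attic → queue [workshop, loft, sauna, gym]
Visit workshop → queue [loft, sauna, gym]
Visit loft → queue [sauna, gym]
Visit sauna → queue [gym]
Visit gym → queue []

porch annex cellar chapel garage lobby parlor attic workshop loft sauna gym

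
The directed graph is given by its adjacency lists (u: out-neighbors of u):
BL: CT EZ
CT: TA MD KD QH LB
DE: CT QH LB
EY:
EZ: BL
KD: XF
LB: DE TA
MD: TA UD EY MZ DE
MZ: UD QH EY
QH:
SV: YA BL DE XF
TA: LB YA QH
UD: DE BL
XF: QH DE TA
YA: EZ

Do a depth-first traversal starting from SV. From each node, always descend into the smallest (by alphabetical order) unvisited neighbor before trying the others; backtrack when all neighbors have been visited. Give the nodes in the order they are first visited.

Visit SV
SV → BL
BL → CT
CT → KD
KD → XF
XF → DE
DE → LB
LB → TA
TA → QH
TA → YA
YA → EZ
CT → MD
MD → EY
MD → MZ
MZ → UD

SV → BL → CT → KD → XF → DE → LB → TA → QH → YA → EZ → MD → EY → MZ → UD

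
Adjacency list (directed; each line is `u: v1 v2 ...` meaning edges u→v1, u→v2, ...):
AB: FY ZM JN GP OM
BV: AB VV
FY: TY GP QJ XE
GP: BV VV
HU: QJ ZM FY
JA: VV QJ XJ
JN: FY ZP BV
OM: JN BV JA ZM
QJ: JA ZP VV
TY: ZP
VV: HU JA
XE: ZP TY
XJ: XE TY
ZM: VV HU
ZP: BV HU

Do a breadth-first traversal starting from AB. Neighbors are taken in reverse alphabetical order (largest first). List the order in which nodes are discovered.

AB ZM OM JN GP FY VV HU JA BV ZP XE TY QJ XJ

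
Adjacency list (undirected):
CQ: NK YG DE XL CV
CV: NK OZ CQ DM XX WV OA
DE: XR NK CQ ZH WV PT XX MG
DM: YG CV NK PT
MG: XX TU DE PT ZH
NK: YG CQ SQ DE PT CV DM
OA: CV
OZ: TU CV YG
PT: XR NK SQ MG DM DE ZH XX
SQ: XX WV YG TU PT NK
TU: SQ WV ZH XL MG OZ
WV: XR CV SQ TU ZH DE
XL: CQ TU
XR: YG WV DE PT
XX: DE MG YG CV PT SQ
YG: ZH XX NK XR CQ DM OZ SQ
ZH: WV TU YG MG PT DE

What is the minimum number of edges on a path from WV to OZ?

2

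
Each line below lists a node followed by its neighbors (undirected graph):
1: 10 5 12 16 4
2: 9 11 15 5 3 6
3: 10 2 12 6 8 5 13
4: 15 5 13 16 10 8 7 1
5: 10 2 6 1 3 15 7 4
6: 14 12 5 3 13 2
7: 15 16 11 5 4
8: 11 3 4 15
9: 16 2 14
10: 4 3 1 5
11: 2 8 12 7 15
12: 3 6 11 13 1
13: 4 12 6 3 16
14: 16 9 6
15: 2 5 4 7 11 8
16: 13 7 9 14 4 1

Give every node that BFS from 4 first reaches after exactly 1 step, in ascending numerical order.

Level 0: 4
Level 1: 1, 5, 7, 8, 10, 13, 15, 16
Level 2: 2, 3, 6, 9, 11, 12, 14

1, 5, 7, 8, 10, 13, 15, 16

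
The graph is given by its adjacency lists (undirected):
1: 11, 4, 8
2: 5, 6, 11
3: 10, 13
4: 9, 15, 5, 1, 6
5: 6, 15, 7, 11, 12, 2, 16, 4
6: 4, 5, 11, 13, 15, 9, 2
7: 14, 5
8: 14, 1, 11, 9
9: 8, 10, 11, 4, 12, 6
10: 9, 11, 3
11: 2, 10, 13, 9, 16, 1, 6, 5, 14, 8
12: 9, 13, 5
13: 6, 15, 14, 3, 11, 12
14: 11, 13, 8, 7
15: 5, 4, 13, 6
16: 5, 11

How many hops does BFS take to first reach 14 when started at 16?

Level 0: 16
Level 1: 5, 11
Level 2: 1, 2, 4, 6, 7, 8, 9, 10, 12, 13, 14, 15
Level 3: 3
14 first appears at level 2.

2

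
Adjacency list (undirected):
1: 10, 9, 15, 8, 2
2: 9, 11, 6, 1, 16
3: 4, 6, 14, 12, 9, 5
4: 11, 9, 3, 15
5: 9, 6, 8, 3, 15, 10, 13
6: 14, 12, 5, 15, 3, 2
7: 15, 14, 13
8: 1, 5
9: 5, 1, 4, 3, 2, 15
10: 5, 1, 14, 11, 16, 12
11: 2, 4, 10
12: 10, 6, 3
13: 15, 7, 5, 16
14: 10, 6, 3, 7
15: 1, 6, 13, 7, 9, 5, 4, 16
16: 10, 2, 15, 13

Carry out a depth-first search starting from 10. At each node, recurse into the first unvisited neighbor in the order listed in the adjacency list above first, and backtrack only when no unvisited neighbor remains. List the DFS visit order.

10, 5, 9, 1, 15, 6, 14, 3, 4, 11, 2, 16, 13, 7, 12, 8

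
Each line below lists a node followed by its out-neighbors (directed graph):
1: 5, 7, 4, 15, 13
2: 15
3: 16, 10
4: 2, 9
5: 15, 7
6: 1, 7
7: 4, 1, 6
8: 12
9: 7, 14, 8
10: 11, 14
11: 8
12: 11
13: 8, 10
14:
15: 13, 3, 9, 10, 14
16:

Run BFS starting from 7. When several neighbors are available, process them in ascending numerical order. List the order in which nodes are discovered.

Visit 7; enqueue 1, 4, 6 → queue [1, 4, 6]
Visit 1; enqueue 5, 13, 15 → queue [4, 6, 5, 13, 15]
Visit 4; enqueue 2, 9 → queue [6, 5, 13, 15, 2, 9]
Visit 6 → queue [5, 13, 15, 2, 9]
Visit 5 → queue [13, 15, 2, 9]
Visit 13; enqueue 8, 10 → queue [15, 2, 9, 8, 10]
Visit 15; enqueue 3, 14 → queue [2, 9, 8, 10, 3, 14]
Visit 2 → queue [9, 8, 10, 3, 14]
Visit 9 → queue [8, 10, 3, 14]
Visit 8; enqueue 12 → queue [10, 3, 14, 12]
Visit 10; enqueue 11 → queue [3, 14, 12, 11]
Visit 3; enqueue 16 → queue [14, 12, 11, 16]
Visit 14 → queue [12, 11, 16]
Visit 12 → queue [11, 16]
Visit 11 → queue [16]
Visit 16 → queue []

7 1 4 6 5 13 15 2 9 8 10 3 14 12 11 16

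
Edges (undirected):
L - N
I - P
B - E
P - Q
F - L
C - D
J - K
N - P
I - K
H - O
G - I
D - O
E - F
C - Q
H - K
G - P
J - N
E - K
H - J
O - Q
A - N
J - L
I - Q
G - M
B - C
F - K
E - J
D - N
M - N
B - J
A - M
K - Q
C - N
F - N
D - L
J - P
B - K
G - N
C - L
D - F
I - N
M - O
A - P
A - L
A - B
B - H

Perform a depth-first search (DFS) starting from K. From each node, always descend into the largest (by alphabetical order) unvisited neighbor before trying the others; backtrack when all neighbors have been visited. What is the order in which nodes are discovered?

Visit K
K → Q
Q → P
P → N
N → M
M → O
O → H
H → J
J → L
L → F
F → E
E → B
B → C
C → D
B → A
M → G
G → I

K -> Q -> P -> N -> M -> O -> H -> J -> L -> F -> E -> B -> C -> D -> A -> G -> I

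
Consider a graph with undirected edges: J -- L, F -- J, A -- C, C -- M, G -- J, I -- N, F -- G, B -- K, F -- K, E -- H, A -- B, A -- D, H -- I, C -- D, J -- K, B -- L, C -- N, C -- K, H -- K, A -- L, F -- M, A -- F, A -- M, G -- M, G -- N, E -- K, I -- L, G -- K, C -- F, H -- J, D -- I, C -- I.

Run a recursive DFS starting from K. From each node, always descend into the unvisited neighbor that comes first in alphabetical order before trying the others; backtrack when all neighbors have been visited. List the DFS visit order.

K, B, A, C, D, I, H, E, J, F, G, M, N, L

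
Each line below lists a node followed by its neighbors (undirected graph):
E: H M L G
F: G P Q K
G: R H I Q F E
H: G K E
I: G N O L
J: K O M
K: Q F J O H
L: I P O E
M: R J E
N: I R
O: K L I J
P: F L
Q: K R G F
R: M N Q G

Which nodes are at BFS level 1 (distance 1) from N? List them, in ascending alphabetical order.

Level 0: N
Level 1: I, R
Level 2: G, L, M, O, Q
Level 3: E, F, H, J, K, P

I, R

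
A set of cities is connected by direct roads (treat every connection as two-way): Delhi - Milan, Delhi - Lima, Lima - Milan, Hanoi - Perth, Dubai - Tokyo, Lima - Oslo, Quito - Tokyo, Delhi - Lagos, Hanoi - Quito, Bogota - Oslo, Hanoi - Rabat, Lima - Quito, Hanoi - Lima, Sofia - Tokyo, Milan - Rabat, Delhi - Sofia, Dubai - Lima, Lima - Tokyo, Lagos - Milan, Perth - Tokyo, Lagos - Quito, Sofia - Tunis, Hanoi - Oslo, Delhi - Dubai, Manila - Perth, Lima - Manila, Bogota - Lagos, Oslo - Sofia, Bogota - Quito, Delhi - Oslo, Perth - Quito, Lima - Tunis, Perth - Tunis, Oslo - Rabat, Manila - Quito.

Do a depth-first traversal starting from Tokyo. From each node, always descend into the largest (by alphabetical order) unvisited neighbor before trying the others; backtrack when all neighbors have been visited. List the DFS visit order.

Visit Tokyo
Tokyo → Sofia
Sofia → Tunis
Tunis → Perth
Perth → Quito
Quito → Manila
Manila → Lima
Lima → Oslo
Oslo → Rabat
Rabat → Milan
Milan → Lagos
Lagos → Delhi
Delhi → Dubai
Lagos → Bogota
Rabat → Hanoi

Tokyo, Sofia, Tunis, Perth, Quito, Manila, Lima, Oslo, Rabat, Milan, Lagos, Delhi, Dubai, Bogota, Hanoi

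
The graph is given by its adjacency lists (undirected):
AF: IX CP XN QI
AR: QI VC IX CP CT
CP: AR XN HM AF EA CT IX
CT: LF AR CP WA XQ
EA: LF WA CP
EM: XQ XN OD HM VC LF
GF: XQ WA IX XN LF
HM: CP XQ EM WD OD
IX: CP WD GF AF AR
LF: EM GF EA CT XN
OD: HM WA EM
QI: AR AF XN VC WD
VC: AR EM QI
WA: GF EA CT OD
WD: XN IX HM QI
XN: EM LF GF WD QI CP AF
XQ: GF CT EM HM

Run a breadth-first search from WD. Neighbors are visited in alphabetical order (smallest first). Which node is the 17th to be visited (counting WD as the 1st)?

Visit WD; enqueue HM, IX, QI, XN → queue [HM, IX, QI, XN]
Visit HM; enqueue CP, EM, OD, XQ → queue [IX, QI, XN, CP, EM, OD, XQ]
Visit IX; enqueue AF, AR, GF → queue [QI, XN, CP, EM, OD, XQ, AF, AR, GF]
Visit QI; enqueue VC → queue [XN, CP, EM, OD, XQ, AF, AR, GF, VC]
Visit XN; enqueue LF → queue [CP, EM, OD, XQ, AF, AR, GF, VC, LF]
Visit CP; enqueue CT, EA → queue [EM, OD, XQ, AF, AR, GF, VC, LF, CT, EA]
Visit EM → queue [OD, XQ, AF, AR, GF, VC, LF, CT, EA]
Visit OD; enqueue WA → queue [XQ, AF, AR, GF, VC, LF, CT, EA, WA]
Visit XQ → queue [AF, AR, GF, VC, LF, CT, EA, WA]
Visit AF → queue [AR, GF, VC, LF, CT, EA, WA]
Visit AR → queue [GF, VC, LF, CT, EA, WA]
Visit GF → queue [VC, LF, CT, EA, WA]
Visit VC → queue [LF, CT, EA, WA]
Visit LF → queue [CT, EA, WA]
Visit CT → queue [EA, WA]
Visit EA → queue [WA]
Visit WA → queue []

Visit order: WD, HM, IX, QI, XN, CP, EM, OD, XQ, AF, AR, GF, VC, LF, CT, EA, WA

WA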